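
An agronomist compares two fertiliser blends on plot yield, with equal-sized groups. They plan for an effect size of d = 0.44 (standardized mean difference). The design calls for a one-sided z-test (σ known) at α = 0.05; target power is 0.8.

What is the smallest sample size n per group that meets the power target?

n = 64 per group

For power 0.8 need Φ(δ − z_{0.05}) = 0.8, so δ = z_{0.05} + z_{0.20} = 1.645 + 0.842 = 2.486.
δ = d·√(n/2) ⇒ n = 2(δ/d)² = 2 × (2.486 / 0.44)² = 63.87.
Rounding up, n = 64 per group.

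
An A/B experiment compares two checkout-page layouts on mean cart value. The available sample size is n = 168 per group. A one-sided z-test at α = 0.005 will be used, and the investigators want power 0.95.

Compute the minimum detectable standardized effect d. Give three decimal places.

d ≈ 0.461

Need Φ(δ − 2.576) = 0.95, so δ = 2.576 + 1.645 = 4.221.
δ = d·√(n/2) ⇒ d = δ/√(n/2) = 4.221/√(168/2) = 0.4605.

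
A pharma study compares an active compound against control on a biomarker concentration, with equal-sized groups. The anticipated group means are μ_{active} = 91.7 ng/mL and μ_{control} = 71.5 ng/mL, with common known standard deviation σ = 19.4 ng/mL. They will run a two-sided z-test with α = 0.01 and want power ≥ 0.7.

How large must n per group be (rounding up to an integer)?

Standardized effect: d = |μ_{active} − μ_{control}| / σ = |91.7 − 71.5| / 19.4 = 1.0412
For power 0.7 need Φ(δ − z_{0.005}) = 0.7, so δ = z_{0.005} + z_{0.30} = 2.576 + 0.524 = 3.100.
(Ignoring the negligible lower-tail rejection probability gives the usual closed-form inversion.)
δ = d·√(n/2) ⇒ n = 2(δ/d)² = 2 × (3.100 / 1.0412)² = 17.73.
Rounding up, n = 18 per group.

n = 18 per group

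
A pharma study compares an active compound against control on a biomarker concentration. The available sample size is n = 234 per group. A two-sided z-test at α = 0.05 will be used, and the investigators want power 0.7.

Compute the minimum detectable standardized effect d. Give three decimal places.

d ≈ 0.230

Need Φ(δ − 1.960) = 0.7, so δ = 1.960 + 0.524 = 2.484.
(Lower-tail contribution to power is negligible for δ > 0.)
δ = d·√(n/2) ⇒ d = δ/√(n/2) = 2.484/√(234/2) = 0.2297.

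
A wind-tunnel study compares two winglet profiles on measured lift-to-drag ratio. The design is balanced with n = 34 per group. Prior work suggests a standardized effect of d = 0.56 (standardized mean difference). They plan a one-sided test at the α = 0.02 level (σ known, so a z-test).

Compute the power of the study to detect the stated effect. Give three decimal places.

Power ≈ 0.601

Noncentrality parameter: δ = d·√(n/2) = 0.56 × √(34/2) = 2.3089
One-sided α = 0.02 → critical value z_{0.02} = 2.054.
Power = P(Z > 2.054 − δ) = Φ(0.255) = 0.6007.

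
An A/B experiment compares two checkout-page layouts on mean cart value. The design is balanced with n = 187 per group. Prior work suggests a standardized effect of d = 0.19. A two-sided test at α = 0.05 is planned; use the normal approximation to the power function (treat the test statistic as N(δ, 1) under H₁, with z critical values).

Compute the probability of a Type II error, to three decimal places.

Noncentrality parameter: δ = d·√(n/2) = 0.19 × √(187/2) = 1.8372
Two-sided α = 0.05 → critical value z_{0.025} = 1.960.
Power = Φ(δ − 1.960) + Φ(−δ − 1.960) = Φ(-0.123) + Φ(-3.797) = 0.4512 + 0.0001 = 0.4512.
Type II error: β = 1 − power = 1 − 0.4512 = 0.5488.

β ≈ 0.549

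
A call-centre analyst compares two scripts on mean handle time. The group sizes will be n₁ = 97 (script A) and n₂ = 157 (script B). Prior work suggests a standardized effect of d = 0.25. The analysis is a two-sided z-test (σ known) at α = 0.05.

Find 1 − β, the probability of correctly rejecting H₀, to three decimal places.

Noncentrality parameter: δ = d / √(1/n₁ + 1/n₂) = 0.25 / √(1/97 + 1/157) = 1.9358
Critical value for a two-sided test at α = 0.05: z_{α/2} = 1.960.
Power = Φ(δ − 1.960) + Φ(−δ − 1.960) = Φ(-0.024) + Φ(-3.896) = 0.4904 + 0.0000 = 0.4904.

Power ≈ 0.490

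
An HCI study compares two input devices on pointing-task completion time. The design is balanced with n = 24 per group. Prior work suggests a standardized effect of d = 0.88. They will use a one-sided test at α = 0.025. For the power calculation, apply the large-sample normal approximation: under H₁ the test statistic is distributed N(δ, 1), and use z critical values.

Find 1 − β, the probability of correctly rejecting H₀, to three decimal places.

Power ≈ 0.862

Noncentrality parameter: δ = d·√(n/2) = 0.88 × √(24/2) = 3.0484
One-sided α = 0.025 → critical value z_{0.025} = 1.960.
Power = Φ(δ − 1.960) = Φ(1.088) = 0.8618.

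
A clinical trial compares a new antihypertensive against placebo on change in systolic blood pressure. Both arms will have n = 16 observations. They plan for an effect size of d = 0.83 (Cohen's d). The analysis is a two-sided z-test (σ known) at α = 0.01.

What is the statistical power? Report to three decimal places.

Noncentrality parameter: δ = d·√(n/2) = 0.83 × √(16/2) = 2.3476
Two-sided α = 0.01 → critical value z_{0.005} = 2.576.
Power = Φ(δ − 2.576) + Φ(−δ − 2.576) = Φ(-0.228) + Φ(-4.923) = 0.4097 + 0.0000 = 0.4097.

Power ≈ 0.410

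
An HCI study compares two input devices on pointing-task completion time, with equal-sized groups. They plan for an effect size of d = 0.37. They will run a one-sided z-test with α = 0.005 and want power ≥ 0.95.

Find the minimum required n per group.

For power 0.95 need Φ(δ − z_{0.005}) = 0.95, so δ = z_{0.005} + z_{0.05} = 2.576 + 1.645 = 4.221.
δ = d·√(n/2) ⇒ n = 2(δ/d)² = 2 × (4.221 / 0.37)² = 260.25.
Round up to the next whole unit.

n = 261 per group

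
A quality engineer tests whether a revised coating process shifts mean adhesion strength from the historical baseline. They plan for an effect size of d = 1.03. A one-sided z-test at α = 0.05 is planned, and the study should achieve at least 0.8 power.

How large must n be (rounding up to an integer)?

n = 6

For power 0.8 need Φ(δ − z_{0.05}) = 0.8, so δ = z_{0.05} + z_{0.20} = 1.645 + 0.842 = 2.486.
δ = d·√n ⇒ n = (δ/d)² = (2.486 / 1.03)² = 5.83.
Round up to the next whole unit.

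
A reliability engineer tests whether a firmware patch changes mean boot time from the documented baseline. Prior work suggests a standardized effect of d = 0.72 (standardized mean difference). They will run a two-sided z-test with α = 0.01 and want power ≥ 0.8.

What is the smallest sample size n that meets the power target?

Set Φ(δ − 2.576) = 0.8; then δ − 2.576 = Φ⁻¹(0.8) = 0.842, giving δ = 3.417.
(For δ > 0 the lower-tail rejection region contributes negligibly to power, so the one-term inversion is standard.)
δ = d·√n ⇒ n = (δ/d)² = (3.417 / 0.72)² = 22.53.
Round up to the next whole unit.

n = 23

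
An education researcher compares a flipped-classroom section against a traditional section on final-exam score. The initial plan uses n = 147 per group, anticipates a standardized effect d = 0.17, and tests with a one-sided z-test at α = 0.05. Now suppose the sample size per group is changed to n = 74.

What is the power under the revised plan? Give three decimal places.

Power ≈ 0.271

With n = 74 per group: δ = d·√(n/2) = 0.17 × √(74/2) = 1.0341. Critical value z_{0.05} = 1.645.
Revised power = Φ(δ − 1.645) = Φ(-0.611) = 0.2707.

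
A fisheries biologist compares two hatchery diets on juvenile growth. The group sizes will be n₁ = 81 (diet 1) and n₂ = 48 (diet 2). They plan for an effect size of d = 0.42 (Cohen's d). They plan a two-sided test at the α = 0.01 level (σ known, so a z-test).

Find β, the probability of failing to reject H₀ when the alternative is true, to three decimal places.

Noncentrality parameter: δ = d / √(1/n₁ + 1/n₂) = 0.42 / √(1/81 + 1/48) = 2.3058
Two-sided α = 0.01 → critical value z_{0.005} = 2.576.
Power = Φ(δ − 2.576) + Φ(−δ − 2.576) = Φ(-0.270) + Φ(-4.882) = 0.3936 + 0.0000 = 0.3936.
Type II error: β = 1 − power = 1 − 0.3936 = 0.6064.

β ≈ 0.606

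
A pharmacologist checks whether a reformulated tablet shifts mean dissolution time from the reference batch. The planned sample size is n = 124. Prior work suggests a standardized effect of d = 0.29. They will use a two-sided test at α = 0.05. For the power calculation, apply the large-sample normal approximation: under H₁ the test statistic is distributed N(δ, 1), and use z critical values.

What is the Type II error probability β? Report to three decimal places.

β ≈ 0.102

Noncentrality parameter: δ = d·√n = 0.29 × √124 = 3.2293
Two-sided α = 0.05 → critical value z_{0.025} = 1.960.
Power = Φ(δ − 1.960) + Φ(−δ − 1.960) = Φ(1.269) + Φ(-5.189) = 0.8978 + 0.0000 = 0.8978.
Type II error: β = 1 − power = 1 − 0.8978 = 0.1022.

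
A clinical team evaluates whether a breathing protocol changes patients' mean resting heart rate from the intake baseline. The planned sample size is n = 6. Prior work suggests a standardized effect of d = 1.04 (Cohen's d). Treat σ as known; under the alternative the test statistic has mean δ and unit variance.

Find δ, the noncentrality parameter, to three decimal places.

δ = d·√n = 1.04 × √6 = 2.5475

δ ≈ 2.547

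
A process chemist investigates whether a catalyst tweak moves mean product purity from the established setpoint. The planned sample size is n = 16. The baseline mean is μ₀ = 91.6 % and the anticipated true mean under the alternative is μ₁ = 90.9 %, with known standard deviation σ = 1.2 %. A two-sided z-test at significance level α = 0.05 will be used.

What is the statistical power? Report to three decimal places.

Standardized effect: d = |μ₁ − μ₀| / σ = |90.9 − 91.6| / 1.2 = 0.5833
Noncentrality parameter: δ = d·√n = 0.5833 × √16 = 2.3333
Critical value for a two-sided test at α = 0.05: z_{α/2} = 1.960.
Power = Φ(δ − 1.960) + Φ(−δ − 1.960) = Φ(0.373) + Φ(-4.293) = 0.6456 + 0.0000 = 0.6456.

Power ≈ 0.646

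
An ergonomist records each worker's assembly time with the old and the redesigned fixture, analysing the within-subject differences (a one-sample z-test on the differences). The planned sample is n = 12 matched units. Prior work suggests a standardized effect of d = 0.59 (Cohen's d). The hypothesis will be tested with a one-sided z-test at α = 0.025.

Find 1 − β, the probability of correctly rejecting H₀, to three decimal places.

Power ≈ 0.533

Noncentrality parameter: δ = d·√n = 0.59 × √12 = 2.0438
Critical value for a one-sided test at α = 0.025: z_α = 1.960.
Power = P(Z > 1.960 − δ) = Φ(0.084) = 0.5334.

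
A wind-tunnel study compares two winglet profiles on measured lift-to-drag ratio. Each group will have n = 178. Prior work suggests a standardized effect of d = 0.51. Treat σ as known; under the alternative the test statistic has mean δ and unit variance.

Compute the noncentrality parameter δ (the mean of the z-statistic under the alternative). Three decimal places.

The noncentrality parameter scales effect size by the design's sample-size factor: δ = d·√(n/2) = 0.51 × √(178/2) = 4.8113

δ ≈ 4.811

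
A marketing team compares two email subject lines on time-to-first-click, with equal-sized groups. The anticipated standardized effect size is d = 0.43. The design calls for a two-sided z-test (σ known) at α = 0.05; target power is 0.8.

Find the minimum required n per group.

For power 0.8 need Φ(δ − z_{0.025}) = 0.8, so δ = z_{0.025} + z_{0.20} = 1.960 + 0.842 = 2.802.
(The Φ(−δ − z_{α/2}) term is vanishingly small for δ > 0 and is dropped in the standard sample-size formula.)
δ = d·√(n/2) ⇒ n = 2(δ/d)² = 2 × (2.802 / 0.43)² = 84.90.
Round up to the next whole unit.

n = 85 per group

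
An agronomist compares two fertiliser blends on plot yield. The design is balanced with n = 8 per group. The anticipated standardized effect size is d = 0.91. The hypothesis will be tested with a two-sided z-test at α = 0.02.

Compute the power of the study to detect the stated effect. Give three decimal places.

Noncentrality parameter: δ = d·√(n/2) = 0.91 × √(8/2) = 1.8200
Two-sided α = 0.02 → critical value z_{0.01} = 2.326.
Power = Φ(δ − 2.326) + Φ(−δ − 2.326) = Φ(-0.506) + Φ(-4.146) = 0.3063 + 0.0000 = 0.3063.

Power ≈ 0.306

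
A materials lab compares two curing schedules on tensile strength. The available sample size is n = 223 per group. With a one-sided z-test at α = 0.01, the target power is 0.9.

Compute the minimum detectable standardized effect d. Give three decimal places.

Required noncentrality: δ = z_{0.01} + z_{0.10} = 2.326 + 1.282 = 3.608.
δ = d·√(n/2) ⇒ d = δ/√(n/2) = 3.608/√(223/2) = 0.3417.

d ≈ 0.342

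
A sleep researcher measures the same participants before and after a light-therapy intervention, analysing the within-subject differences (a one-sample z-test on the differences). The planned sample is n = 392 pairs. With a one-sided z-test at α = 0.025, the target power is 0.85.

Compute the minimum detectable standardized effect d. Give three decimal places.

Need Φ(δ − 1.960) = 0.85, so δ = 1.960 + 1.036 = 2.996.
δ = d·√n ⇒ d = δ/√n = 2.996/√392 = 0.1513.

d ≈ 0.151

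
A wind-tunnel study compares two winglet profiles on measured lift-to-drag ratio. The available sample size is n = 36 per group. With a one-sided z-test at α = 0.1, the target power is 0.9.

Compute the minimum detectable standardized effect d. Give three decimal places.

d ≈ 0.604

Required noncentrality: δ = z_{0.1} + z_{0.10} = 1.282 + 1.282 = 2.563.
δ = d·√(n/2) ⇒ d = δ/√(n/2) = 2.563/√(36/2) = 0.6041.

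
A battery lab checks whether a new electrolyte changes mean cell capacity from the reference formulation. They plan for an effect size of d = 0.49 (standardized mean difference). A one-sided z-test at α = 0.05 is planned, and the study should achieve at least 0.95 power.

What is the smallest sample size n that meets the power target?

n = 46

For power 0.95 need Φ(δ − z_{0.05}) = 0.95, so δ = z_{0.05} + z_{0.05} = 1.645 + 1.645 = 3.290.
δ = d·√n ⇒ n = (δ/d)² = (3.290 / 0.49)² = 45.07.
Rounding up, n = 46.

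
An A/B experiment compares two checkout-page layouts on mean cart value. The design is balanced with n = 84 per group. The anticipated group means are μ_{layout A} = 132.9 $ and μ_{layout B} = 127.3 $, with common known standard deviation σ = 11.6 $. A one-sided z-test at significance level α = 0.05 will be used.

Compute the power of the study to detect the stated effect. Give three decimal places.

Power ≈ 0.931

Standardized effect: d = |μ_{layout A} − μ_{layout B}| / σ = |132.9 − 127.3| / 11.6 = 0.4828
Noncentrality parameter: δ = d·√(n/2) = 0.4828 × √(84/2) = 3.1286
Critical value for a one-sided test at α = 0.05: z_α = 1.645.
Power = P(Z > 1.645 − δ) = Φ(1.484) = 0.9311.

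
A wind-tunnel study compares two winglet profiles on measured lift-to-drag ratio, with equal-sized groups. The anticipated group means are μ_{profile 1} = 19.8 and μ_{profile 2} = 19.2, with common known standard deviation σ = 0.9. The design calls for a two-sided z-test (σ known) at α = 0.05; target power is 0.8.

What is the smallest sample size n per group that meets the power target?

n = 36 per group

Standardized effect: d = |μ_{profile 1} − μ_{profile 2}| / σ = |19.8 − 19.2| / 0.9 = 0.6667
Set Φ(δ − 1.960) = 0.8; then δ − 1.960 = Φ⁻¹(0.8) = 0.842, giving δ = 2.802.
(For δ > 0 the lower-tail rejection region contributes negligibly to power, so the one-term inversion is standard.)
δ = d·√(n/2) ⇒ n = 2(δ/d)² = 2 × (2.802 / 0.6667)² = 35.32.
Rounding up, n = 36 per group.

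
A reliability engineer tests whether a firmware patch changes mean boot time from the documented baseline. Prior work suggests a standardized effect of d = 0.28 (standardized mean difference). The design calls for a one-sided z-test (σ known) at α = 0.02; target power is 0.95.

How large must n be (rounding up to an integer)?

n = 175

Set Φ(δ − 2.054) = 0.95; then δ − 2.054 = Φ⁻¹(0.95) = 1.645, giving δ = 3.699.
δ = d·√n ⇒ n = (δ/d)² = (3.699 / 0.28)² = 174.49.
Round up to the next whole unit.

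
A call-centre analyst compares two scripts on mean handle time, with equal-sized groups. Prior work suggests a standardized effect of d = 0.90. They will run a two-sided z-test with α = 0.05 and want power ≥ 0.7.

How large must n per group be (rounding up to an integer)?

Set Φ(δ − 1.960) = 0.7; then δ − 1.960 = Φ⁻¹(0.7) = 0.524, giving δ = 2.484.
(The Φ(−δ − z_{α/2}) term is vanishingly small for δ > 0 and is dropped in the standard sample-size formula.)
δ = d·√(n/2) ⇒ n = 2(δ/d)² = 2 × (2.484 / 0.90)² = 15.24.
Round up to the next whole unit.

n = 16 per group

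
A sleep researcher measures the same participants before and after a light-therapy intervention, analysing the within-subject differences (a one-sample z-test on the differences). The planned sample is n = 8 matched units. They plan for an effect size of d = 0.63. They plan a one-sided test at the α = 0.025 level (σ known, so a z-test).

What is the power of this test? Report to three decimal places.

Noncentrality parameter: λ = d·√n = 0.63 × √8 = 1.7819
Critical value for a one-sided test at α = 0.025: z_α = 1.960.
Power = P(Z > 1.960 − λ) = Φ(-0.178) = 0.4293.

Power ≈ 0.429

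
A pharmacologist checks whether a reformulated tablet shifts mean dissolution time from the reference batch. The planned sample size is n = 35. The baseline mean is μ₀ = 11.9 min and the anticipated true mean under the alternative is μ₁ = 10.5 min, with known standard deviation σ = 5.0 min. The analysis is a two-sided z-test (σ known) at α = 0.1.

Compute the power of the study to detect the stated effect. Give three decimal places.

Standardized effect: d = |μ₁ − μ₀| / σ = |10.5 − 11.9| / 5.0 = 0.2800
Noncentrality parameter: λ = d·√n = 0.2800 × √35 = 1.6565
Two-sided α = 0.1 → critical value z_{0.05} = 1.645.
Power = Φ(λ − 1.645) + Φ(−λ − 1.645) = Φ(0.012) + Φ(-3.301) = 0.5046 + 0.0005 = 0.5051.

Power ≈ 0.505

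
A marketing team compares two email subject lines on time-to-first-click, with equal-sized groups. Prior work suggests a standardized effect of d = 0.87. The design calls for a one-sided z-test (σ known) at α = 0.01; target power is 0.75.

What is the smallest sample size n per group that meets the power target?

For power 0.75 need Φ(δ − z_{0.01}) = 0.75, so δ = z_{0.01} + z_{0.25} = 2.326 + 0.674 = 3.001.
δ = d·√(n/2) ⇒ n = 2(δ/d)² = 2 × (3.001 / 0.87)² = 23.79.
Rounding up, n = 24 per group.

n = 24 per group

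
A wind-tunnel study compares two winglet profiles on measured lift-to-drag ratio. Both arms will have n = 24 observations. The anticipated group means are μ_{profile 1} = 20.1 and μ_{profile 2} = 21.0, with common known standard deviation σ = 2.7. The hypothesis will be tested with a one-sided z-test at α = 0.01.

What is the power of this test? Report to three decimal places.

Standardized effect: d = |μ_{profile 1} − μ_{profile 2}| / σ = |20.1 − 21.0| / 2.7 = 0.3333
Noncentrality parameter: δ = d·√(n/2) = 0.3333 × √(24/2) = 1.1547
Critical value for a one-sided test at α = 0.01: z_α = 2.326.
Power = Φ(δ − 2.326) = Φ(-1.172) = 0.1207.

Power ≈ 0.121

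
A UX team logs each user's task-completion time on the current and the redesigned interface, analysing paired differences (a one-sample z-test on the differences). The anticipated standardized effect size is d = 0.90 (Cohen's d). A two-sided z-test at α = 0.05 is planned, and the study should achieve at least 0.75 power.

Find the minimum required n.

For power 0.75 need Φ(δ − z_{0.025}) = 0.75, so δ = z_{0.025} + z_{0.25} = 1.960 + 0.674 = 2.634.
(For δ > 0 the lower-tail rejection region contributes negligibly to power, so the one-term inversion is standard.)
δ = d·√n ⇒ n = (δ/d)² = (2.634 / 0.90)² = 8.57.
Rounding up, n = 9.

n = 9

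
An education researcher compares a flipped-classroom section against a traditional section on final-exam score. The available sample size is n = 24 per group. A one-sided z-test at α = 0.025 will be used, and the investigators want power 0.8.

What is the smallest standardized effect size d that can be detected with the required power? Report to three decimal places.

d ≈ 0.809

Required noncentrality: δ = z_{0.025} + z_{0.20} = 1.960 + 0.842 = 2.802.
δ = d·√(n/2) ⇒ d = δ/√(n/2) = 2.802/√(24/2) = 0.8087.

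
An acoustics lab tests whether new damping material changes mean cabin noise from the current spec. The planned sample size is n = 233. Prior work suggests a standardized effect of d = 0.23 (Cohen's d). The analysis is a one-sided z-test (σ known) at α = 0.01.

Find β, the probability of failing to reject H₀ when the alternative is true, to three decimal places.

Noncentrality parameter: δ = d·√n = 0.23 × √233 = 3.5108
Critical value for a one-sided test at α = 0.01: z_α = 2.326.
Power = Φ(δ − 2.326) = Φ(1.184) = 0.8819.
Type II error: β = 1 − power = 1 − 0.8819 = 0.1181.

β ≈ 0.118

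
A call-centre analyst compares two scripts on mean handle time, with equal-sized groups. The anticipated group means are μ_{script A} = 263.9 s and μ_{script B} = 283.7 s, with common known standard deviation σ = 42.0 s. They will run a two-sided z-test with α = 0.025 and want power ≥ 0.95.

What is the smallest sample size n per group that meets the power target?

n = 136 per group

Standardized effect: d = |μ_{script A} − μ_{script B}| / σ = |263.9 − 283.7| / 42.0 = 0.4714
Set Φ(δ − 2.241) = 0.95; then δ − 2.241 = Φ⁻¹(0.95) = 1.645, giving δ = 3.886.
(The Φ(−δ − z_{α/2}) term is vanishingly small for δ > 0 and is dropped in the standard sample-size formula.)
δ = d·√(n/2) ⇒ n = 2(δ/d)² = 2 × (3.886 / 0.4714)² = 135.91.
Round up to the next whole unit.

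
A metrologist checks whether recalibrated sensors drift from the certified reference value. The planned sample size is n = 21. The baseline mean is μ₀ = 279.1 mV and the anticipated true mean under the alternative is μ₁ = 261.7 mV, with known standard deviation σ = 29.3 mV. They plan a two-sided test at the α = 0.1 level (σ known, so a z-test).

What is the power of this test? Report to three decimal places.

Standardized effect: d = |μ₁ − μ₀| / σ = |261.7 − 279.1| / 29.3 = 0.5939
Noncentrality parameter: δ = d·√n = 0.5939 × √21 = 2.7214
Two-sided α = 0.1 → critical value z_{0.05} = 1.645.
Power = Φ(δ − 1.645) + Φ(−δ − 1.645) = Φ(1.077) + Φ(-4.366) = 0.8592 + 0.0000 = 0.8592.

Power ≈ 0.859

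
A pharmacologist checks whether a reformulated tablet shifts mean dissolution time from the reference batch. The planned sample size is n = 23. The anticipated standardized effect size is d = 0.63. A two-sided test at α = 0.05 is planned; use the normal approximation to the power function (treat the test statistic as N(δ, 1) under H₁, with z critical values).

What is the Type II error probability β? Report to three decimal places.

β ≈ 0.144

Noncentrality parameter: δ = d·√n = 0.63 × √23 = 3.0214
Two-sided α = 0.05 → critical value z_{0.025} = 1.960.
Power = Φ(δ − 1.960) + Φ(−δ − 1.960) = Φ(1.061) + Φ(-4.981) = 0.8557 + 0.0000 = 0.8557.
Type II error: β = 1 − power = 1 − 0.8557 = 0.1443.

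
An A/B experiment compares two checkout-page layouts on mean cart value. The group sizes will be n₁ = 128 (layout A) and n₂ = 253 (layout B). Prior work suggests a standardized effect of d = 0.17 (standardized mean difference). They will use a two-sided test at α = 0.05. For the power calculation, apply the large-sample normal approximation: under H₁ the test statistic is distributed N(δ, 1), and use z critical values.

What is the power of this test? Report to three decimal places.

Power ≈ 0.347

Noncentrality parameter: δ = d / √(1/n₁ + 1/n₂) = 0.17 / √(1/128 + 1/253) = 1.5673
Two-sided α = 0.05 → critical value z_{0.025} = 1.960.
Power = Φ(δ − 1.960) + Φ(−δ − 1.960) = Φ(-0.393) + Φ(-3.527) = 0.3473 + 0.0002 = 0.3475.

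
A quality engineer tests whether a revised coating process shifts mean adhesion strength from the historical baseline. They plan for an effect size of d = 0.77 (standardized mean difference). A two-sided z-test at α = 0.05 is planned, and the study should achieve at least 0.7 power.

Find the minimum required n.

Set Φ(δ − 1.960) = 0.7; then δ − 1.960 = Φ⁻¹(0.7) = 0.524, giving δ = 2.484.
(For δ > 0 the lower-tail rejection region contributes negligibly to power, so the one-term inversion is standard.)
δ = d·√n ⇒ n = (δ/d)² = (2.484 / 0.77)² = 10.41.
Rounding up, n = 11.

n = 11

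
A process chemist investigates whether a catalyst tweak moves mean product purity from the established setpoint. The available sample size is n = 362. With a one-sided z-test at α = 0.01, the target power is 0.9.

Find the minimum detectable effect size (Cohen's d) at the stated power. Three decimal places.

Need Φ(δ − 2.326) = 0.9, so δ = 2.326 + 1.282 = 3.608.
δ = d·√n ⇒ d = δ/√n = 3.608/√362 = 0.1896.

d ≈ 0.190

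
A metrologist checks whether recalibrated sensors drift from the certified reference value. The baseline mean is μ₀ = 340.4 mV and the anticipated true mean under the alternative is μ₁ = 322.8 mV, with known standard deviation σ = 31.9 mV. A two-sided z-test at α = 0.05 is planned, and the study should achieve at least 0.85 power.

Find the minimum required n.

n = 30

Standardized effect: d = |μ₁ − μ₀| / σ = |322.8 − 340.4| / 31.9 = 0.5517
For power 0.85 need Φ(δ − z_{0.025}) = 0.85, so δ = z_{0.025} + z_{0.15} = 1.960 + 1.036 = 2.996.
(Ignoring the negligible lower-tail rejection probability gives the usual closed-form inversion.)
δ = d·√n ⇒ n = (δ/d)² = (2.996 / 0.5517)² = 29.50.
Rounding up, n = 30.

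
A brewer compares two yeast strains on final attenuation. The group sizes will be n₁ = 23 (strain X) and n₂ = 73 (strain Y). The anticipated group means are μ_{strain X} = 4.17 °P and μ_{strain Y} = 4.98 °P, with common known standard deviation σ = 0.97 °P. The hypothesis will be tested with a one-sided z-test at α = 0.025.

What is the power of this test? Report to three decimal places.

Power ≈ 0.937

Standardized effect: d = |μ_{strain X} − μ_{strain Y}| / σ = |4.17 − 4.98| / 0.97 = 0.8351
Noncentrality parameter: δ = d / √(1/n₁ + 1/n₂) = 0.8351 / √(1/23 + 1/73) = 3.4922
Critical value for a one-sided test at α = 0.025: z_α = 1.960.
Power = Φ(δ − 1.960) = Φ(1.532) = 0.9373.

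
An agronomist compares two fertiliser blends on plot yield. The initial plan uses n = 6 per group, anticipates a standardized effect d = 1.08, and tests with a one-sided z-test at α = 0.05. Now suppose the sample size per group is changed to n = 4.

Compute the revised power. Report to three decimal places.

With n = 4 per group: δ = d·√(n/2) = 1.08 × √(4/2) = 1.5274. Critical value z_{0.05} = 1.645.
Revised power = Φ(δ − 1.645) = Φ(-0.118) = 0.4532.

Power ≈ 0.453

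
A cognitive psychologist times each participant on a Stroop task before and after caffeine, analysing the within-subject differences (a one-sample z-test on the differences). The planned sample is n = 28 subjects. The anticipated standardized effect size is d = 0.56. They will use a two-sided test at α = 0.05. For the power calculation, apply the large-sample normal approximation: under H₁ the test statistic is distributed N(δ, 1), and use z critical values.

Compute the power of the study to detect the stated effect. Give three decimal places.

Power ≈ 0.842

Noncentrality parameter: δ = d·√n = 0.56 × √28 = 2.9632
Critical value for a two-sided test at α = 0.05: z_{α/2} = 1.960.
Power = Φ(δ − 1.960) + Φ(−δ − 1.960) = Φ(1.003) + Φ(-4.923) = 0.8421 + 0.0000 = 0.8421.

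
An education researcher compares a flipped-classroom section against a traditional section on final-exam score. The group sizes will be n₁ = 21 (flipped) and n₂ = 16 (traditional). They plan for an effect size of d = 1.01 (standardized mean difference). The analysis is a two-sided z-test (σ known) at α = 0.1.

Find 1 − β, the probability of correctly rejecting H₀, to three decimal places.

Noncentrality parameter: δ = d / √(1/n₁ + 1/n₂) = 1.01 / √(1/21 + 1/16) = 3.0436
Critical value for a two-sided test at α = 0.1: z_{α/2} = 1.645.
Power = Φ(δ − 1.645) + Φ(−δ − 1.645) = Φ(1.399) + Φ(-4.688) = 0.9191 + 0.0000 = 0.9191.

Power ≈ 0.919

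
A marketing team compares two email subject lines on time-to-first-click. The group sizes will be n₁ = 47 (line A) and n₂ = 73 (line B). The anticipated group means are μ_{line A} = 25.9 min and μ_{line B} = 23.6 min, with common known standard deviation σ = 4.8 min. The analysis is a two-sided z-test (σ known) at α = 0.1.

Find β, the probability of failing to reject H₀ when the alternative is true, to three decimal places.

β ≈ 0.179

Standardized effect: d = |μ_{line A} − μ_{line B}| / σ = |25.9 − 23.6| / 4.8 = 0.4792
Noncentrality parameter: δ = d / √(1/n₁ + 1/n₂) = 0.4792 / √(1/47 + 1/73) = 2.5622
Two-sided α = 0.1 → critical value z_{0.05} = 1.645.
Power = Φ(δ − 1.645) + Φ(−δ − 1.645) = Φ(0.917) + Φ(-4.207) = 0.8205 + 0.0000 = 0.8205.
Type II error: β = 1 − power = 1 − 0.8205 = 0.1795.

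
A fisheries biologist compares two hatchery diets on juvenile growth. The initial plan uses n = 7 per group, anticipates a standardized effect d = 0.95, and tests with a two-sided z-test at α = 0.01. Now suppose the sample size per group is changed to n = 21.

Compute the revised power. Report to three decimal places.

With n = 21 per group: δ = d·√(n/2) = 0.95 × √(21/2) = 3.0784. Critical value z_{0.005} = 2.576.
Revised power = Φ(δ − 2.576) + Φ(−δ − 2.576) = Φ(0.503) + Φ(-5.654) = 0.6923 + 0.0000 = 0.6924.

Power ≈ 0.692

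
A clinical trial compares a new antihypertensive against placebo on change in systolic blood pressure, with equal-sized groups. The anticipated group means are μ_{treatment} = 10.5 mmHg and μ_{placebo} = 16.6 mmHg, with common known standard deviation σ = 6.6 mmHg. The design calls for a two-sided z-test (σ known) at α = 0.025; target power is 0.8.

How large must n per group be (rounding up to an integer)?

Standardized effect: d = |μ_{treatment} − μ_{placebo}| / σ = |10.5 − 16.6| / 6.6 = 0.9242
Set Φ(δ − 2.241) = 0.8; then δ − 2.241 = Φ⁻¹(0.8) = 0.842, giving δ = 3.083.
(The Φ(−δ − z_{α/2}) term is vanishingly small for δ > 0 and is dropped in the standard sample-size formula.)
δ = d·√(n/2) ⇒ n = 2(δ/d)² = 2 × (3.083 / 0.9242)² = 22.25.
Rounding up, n = 23 per group.

n = 23 per group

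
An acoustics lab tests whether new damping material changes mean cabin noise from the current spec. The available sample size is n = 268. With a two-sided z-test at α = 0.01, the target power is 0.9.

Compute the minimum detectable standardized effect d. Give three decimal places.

Need Φ(δ − 2.576) = 0.9, so δ = 2.576 + 1.282 = 3.857.
(The second rejection-region term Φ(−δ − z_{α/2}) is negligible and dropped.)
δ = d·√n ⇒ d = δ/√n = 3.857/√268 = 0.2356.

d ≈ 0.236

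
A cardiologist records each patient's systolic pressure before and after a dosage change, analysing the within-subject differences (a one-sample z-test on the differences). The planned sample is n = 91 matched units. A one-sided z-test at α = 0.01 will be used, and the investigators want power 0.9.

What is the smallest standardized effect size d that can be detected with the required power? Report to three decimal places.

Required noncentrality: δ = z_{0.01} + z_{0.10} = 2.326 + 1.282 = 3.608.
δ = d·√n ⇒ d = δ/√n = 3.608/√91 = 0.3782.

d ≈ 0.378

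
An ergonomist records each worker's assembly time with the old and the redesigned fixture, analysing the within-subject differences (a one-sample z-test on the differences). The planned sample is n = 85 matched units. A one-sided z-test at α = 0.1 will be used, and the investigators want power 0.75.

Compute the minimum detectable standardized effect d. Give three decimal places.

d ≈ 0.212

Need Φ(δ − 1.282) = 0.75, so δ = 1.282 + 0.674 = 1.956.
δ = d·√n ⇒ d = δ/√n = 1.956/√85 = 0.2122.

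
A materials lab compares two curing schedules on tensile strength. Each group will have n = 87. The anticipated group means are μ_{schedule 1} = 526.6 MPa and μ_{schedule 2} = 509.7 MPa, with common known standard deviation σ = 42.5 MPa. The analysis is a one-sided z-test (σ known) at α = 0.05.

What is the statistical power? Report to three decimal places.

Power ≈ 0.836

Standardized effect: d = |μ_{schedule 1} − μ_{schedule 2}| / σ = |526.6 − 509.7| / 42.5 = 0.3976
Noncentrality parameter: δ = d·√(n/2) = 0.3976 × √(87/2) = 2.6227
One-sided α = 0.05 → critical value z_{0.05} = 1.645.
Power = P(Z > 1.645 − δ) = Φ(0.978) = 0.8359.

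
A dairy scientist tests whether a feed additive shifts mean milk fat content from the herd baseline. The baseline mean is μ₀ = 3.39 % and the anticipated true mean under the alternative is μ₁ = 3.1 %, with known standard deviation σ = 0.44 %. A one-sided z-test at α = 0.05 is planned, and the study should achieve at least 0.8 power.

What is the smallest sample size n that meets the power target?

n = 15

Standardized effect: d = |μ₁ − μ₀| / σ = |3.1 − 3.39| / 0.44 = 0.6591
For power 0.8 need Φ(δ − z_{0.05}) = 0.8, so δ = z_{0.05} + z_{0.20} = 1.645 + 0.842 = 2.486.
δ = d·√n ⇒ n = (δ/d)² = (2.486 / 0.6591)² = 14.23.
Rounding up, n = 15.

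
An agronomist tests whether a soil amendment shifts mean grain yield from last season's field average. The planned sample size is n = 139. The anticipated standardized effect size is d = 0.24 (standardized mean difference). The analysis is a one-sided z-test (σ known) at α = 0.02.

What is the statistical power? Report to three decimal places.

Noncentrality parameter: δ = d·√n = 0.24 × √139 = 2.8296
One-sided α = 0.02 → critical value z_{0.02} = 2.054.
Power = P(Z > 2.054 − δ) = Φ(0.776) = 0.7811.

Power ≈ 0.781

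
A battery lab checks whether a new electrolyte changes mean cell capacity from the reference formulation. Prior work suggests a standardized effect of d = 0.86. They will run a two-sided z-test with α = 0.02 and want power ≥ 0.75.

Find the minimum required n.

Set Φ(δ − 2.326) = 0.75; then δ − 2.326 = Φ⁻¹(0.75) = 0.674, giving δ = 3.001.
(Ignoring the negligible lower-tail rejection probability gives the usual closed-form inversion.)
δ = d·√n ⇒ n = (δ/d)² = (3.001 / 0.86)² = 12.18.
Round up to the next whole unit.

n = 13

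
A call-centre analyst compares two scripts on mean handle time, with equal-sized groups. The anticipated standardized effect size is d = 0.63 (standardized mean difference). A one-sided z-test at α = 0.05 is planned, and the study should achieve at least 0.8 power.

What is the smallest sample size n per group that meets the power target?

n = 32 per group

Set Φ(δ − 1.645) = 0.8; then δ − 1.645 = Φ⁻¹(0.8) = 0.842, giving δ = 2.486.
δ = d·√(n/2) ⇒ n = 2(δ/d)² = 2 × (2.486 / 0.63)² = 31.15.
Rounding up, n = 32 per group.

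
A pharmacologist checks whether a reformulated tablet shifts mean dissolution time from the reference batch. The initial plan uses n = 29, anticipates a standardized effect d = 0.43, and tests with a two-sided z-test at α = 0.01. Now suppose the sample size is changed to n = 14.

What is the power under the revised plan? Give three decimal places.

With n = 14: δ = d·√n = 0.43 × √14 = 1.6089. Critical value z_{0.005} = 2.576.
Revised power = Φ(δ − 2.576) + Φ(−δ − 2.576) = Φ(-0.967) + Φ(-4.185) = 0.1668 + 0.0000 = 0.1668.

Power ≈ 0.167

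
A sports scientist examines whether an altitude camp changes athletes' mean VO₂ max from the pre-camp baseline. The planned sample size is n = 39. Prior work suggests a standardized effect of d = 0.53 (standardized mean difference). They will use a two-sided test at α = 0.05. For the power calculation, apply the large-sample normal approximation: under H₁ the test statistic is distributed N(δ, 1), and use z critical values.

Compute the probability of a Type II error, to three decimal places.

β ≈ 0.089

Noncentrality parameter: δ = d·√n = 0.53 × √39 = 3.3098
Two-sided α = 0.05 → critical value z_{0.025} = 1.960.
Power = Φ(δ − 1.960) + Φ(−δ − 1.960) = Φ(1.350) + Φ(-5.270) = 0.9115 + 0.0000 = 0.9115.
Type II error: β = 1 − power = 1 − 0.9115 = 0.0885.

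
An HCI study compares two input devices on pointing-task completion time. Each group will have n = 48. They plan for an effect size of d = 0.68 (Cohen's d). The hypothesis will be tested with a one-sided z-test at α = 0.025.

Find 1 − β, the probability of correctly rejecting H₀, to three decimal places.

Power ≈ 0.915

Noncentrality parameter: δ = d·√(n/2) = 0.68 × √(48/2) = 3.3313
Critical value for a one-sided test at α = 0.025: z_α = 1.960.
Power = Φ(δ − 1.960) = Φ(1.371) = 0.9149.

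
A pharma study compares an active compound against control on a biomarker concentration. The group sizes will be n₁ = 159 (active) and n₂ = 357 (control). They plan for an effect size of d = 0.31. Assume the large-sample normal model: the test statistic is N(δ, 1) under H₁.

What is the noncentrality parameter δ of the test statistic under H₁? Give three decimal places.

δ = d / √(1/n₁ + 1/n₂) = 0.31 / √(1/159 + 1/357) = 3.2514

δ ≈ 3.251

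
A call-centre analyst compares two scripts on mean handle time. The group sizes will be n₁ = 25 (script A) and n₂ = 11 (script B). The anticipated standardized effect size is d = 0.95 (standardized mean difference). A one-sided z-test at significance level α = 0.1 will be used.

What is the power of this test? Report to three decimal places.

Power ≈ 0.911

Noncentrality parameter: λ = d / √(1/n₁ + 1/n₂) = 0.95 / √(1/25 + 1/11) = 2.6257
One-sided α = 0.1 → critical value z_{0.1} = 1.282.
Power = P(Z > 1.282 − λ) = Φ(1.344) = 0.9105.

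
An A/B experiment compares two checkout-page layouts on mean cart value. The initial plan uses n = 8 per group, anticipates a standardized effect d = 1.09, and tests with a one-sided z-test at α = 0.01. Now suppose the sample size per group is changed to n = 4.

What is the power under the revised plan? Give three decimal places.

Power ≈ 0.216

With n = 4 per group: δ = d·√(n/2) = 1.09 × √(4/2) = 1.5415. Critical value z_{0.01} = 2.326.
Revised power = P(Z > 2.326 − δ) = Φ(-0.785) = 0.2163.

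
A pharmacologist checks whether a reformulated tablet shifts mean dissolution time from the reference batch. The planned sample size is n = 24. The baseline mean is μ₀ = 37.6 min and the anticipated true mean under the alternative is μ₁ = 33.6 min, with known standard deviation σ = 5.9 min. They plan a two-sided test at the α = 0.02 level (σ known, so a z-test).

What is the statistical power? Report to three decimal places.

Standardized effect: d = |μ₁ − μ₀| / σ = |33.6 − 37.6| / 5.9 = 0.6780
Noncentrality parameter: δ = d·√n = 0.6780 × √24 = 3.3213
Two-sided α = 0.02 → critical value z_{0.01} = 2.326.
Power = Φ(δ − 2.326) + Φ(−δ − 2.326) = Φ(0.995) + Φ(-5.648) = 0.8401 + 0.0000 = 0.8401.

Power ≈ 0.840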